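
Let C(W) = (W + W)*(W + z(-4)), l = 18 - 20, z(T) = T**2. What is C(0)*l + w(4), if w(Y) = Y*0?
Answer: 0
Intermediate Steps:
w(Y) = 0
l = -2
C(W) = 2*W*(16 + W) (C(W) = (W + W)*(W + (-4)**2) = (2*W)*(W + 16) = (2*W)*(16 + W) = 2*W*(16 + W))
C(0)*l + w(4) = (2*0*(16 + 0))*(-2) + 0 = (2*0*16)*(-2) + 0 = 0*(-2) + 0 = 0 + 0 = 0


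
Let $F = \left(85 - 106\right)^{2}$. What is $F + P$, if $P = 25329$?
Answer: $25770$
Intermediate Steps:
$F = 441$ ($F = \left(-21\right)^{2} = 441$)
$F + P = 441 + 25329 = 25770$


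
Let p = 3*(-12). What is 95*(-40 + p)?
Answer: -7220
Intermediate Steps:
p = -36
95*(-40 + p) = 95*(-40 - 36) = 95*(-76) = -7220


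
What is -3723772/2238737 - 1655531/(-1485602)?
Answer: -1825744626397/3325872164674 ≈ -0.54895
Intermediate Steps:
-3723772/2238737 - 1655531/(-1485602) = -3723772*1/2238737 - 1655531*(-1/1485602) = -3723772/2238737 + 1655531/1485602 = -1825744626397/3325872164674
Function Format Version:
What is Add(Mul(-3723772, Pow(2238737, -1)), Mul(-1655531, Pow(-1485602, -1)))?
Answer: Rational(-1825744626397, 3325872164674) ≈ -0.54895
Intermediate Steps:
Add(Mul(-3723772, Pow(2238737, -1)), Mul(-1655531, Pow(-1485602, -1))) = Add(Mul(-3723772, Rational(1, 2238737)), Mul(-1655531, Rational(-1, 1485602))) = Add(Rational(-3723772, 2238737), Rational(1655531, 1485602)) = Rational(-1825744626397, 3325872164674)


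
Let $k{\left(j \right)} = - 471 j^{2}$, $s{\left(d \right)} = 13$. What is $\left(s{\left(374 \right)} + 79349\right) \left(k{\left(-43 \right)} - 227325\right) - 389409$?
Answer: $-87156055257$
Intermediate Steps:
$\left(s{\left(374 \right)} + 79349\right) \left(k{\left(-43 \right)} - 227325\right) - 389409 = \left(13 + 79349\right) \left(- 471 \left(-43\right)^{2} - 227325\right) - 389409 = 79362 \left(\left(-471\right) 1849 - 227325\right) - 389409 = 79362 \left(-870879 - 227325\right) - 389409 = 79362 \left(-1098204\right) - 389409 = -87155665848 - 389409 = -87156055257$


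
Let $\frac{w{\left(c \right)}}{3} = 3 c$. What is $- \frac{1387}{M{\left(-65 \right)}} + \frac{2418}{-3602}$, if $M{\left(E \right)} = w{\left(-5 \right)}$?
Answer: $\frac{2443582}{81045} \approx 30.151$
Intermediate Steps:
$w{\left(c \right)} = 9 c$ ($w{\left(c \right)} = 3 \cdot 3 c = 9 c$)
$M{\left(E \right)} = -45$ ($M{\left(E \right)} = 9 \left(-5\right) = -45$)
$- \frac{1387}{M{\left(-65 \right)}} + \frac{2418}{-3602} = - \frac{1387}{-45} + \frac{2418}{-3602} = \left(-1387\right) \left(- \frac{1}{45}\right) + 2418 \left(- \frac{1}{3602}\right) = \frac{1387}{45} - \frac{1209}{1801} = \frac{2443582}{81045}$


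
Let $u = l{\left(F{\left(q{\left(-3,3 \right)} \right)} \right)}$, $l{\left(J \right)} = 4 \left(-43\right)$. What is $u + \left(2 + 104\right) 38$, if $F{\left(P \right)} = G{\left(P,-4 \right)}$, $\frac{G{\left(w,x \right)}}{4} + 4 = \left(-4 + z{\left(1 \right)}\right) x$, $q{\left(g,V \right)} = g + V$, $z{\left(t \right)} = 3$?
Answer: $3856$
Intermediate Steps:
$q{\left(g,V \right)} = V + g$
$G{\left(w,x \right)} = -16 - 4 x$ ($G{\left(w,x \right)} = -16 + 4 \left(-4 + 3\right) x = -16 + 4 \left(- x\right) = -16 - 4 x$)
$F{\left(P \right)} = 0$ ($F{\left(P \right)} = -16 - -16 = -16 + 16 = 0$)
$l{\left(J \right)} = -172$
$u = -172$
$u + \left(2 + 104\right) 38 = -172 + \left(2 + 104\right) 38 = -172 + 106 \cdot 38 = -172 + 4028 = 3856$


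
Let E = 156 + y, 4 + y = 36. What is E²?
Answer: 35344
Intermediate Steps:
y = 32 (y = -4 + 36 = 32)
E = 188 (E = 156 + 32 = 188)
E² = 188² = 35344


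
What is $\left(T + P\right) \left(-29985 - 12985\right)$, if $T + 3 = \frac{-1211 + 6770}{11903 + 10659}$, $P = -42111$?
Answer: $\frac{20414413385865}{11281} \approx 1.8096 \cdot 10^{9}$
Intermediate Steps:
$T = - \frac{62127}{22562}$ ($T = -3 + \frac{-1211 + 6770}{11903 + 10659} = -3 + \frac{5559}{22562} = - \frac{62127}{22562} \approx -2.7536$)
$\left(T + P\right) \left(-29985 - 12985\right) = \left(- \frac{62127}{22562} - 42111\right) \left(-29985 - 12985\right) = \left(- \frac{950170509}{22562}\right) \left(-42970\right) = \frac{20414413385865}{11281}$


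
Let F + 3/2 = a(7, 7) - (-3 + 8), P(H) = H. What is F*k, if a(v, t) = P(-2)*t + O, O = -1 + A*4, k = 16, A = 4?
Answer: -88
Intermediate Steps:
O = 15 (O = -1 + 4*4 = -1 + 16 = 15)
a(v, t) = 15 - 2*t (a(v, t) = -2*t + 15 = 15 - 2*t)
F = -11/2 (F = -3/2 + ((15 - 2*7) - (-3 + 8)) = -3/2 + ((15 - 14) - 1*5) = -3/2 + (1 - 5) = -3/2 - 4 = -11/2 ≈ -5.5000)
F*k = -11/2*16 = -88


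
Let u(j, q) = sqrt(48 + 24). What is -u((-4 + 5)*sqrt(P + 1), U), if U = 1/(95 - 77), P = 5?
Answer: -6*sqrt(2) ≈ -8.4853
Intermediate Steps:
U = 1/18 ≈ 0.055556
u(j, q) = 6*sqrt(2) (u(j, q) = sqrt(72) = 6*sqrt(2))
-u((-4 + 5)*sqrt(P + 1), U) = -6*sqrt(2)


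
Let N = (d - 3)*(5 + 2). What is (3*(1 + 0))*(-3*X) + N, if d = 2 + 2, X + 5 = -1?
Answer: 61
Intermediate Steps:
X = -6 (X = -5 - 1 = -6)
d = 4
N = 7 (N = (4 - 3)*(5 + 2) = 1*7 = 7)
(3*(1 + 0))*(-3*X) + N = (3*(1 + 0))*(-3*(-6)) + 7 = (3*1)*18 + 7 = 3*18 + 7 = 54 + 7 = 61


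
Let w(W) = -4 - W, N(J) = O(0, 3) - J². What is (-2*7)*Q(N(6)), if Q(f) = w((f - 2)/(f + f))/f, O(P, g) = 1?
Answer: -317/175 ≈ -1.8114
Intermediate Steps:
N(J) = 1 - J²
Q(f) = (-4 - (-2 + f)/(2*f))/f (Q(f) = (-4 - (f - 2)/(f + f))/f = (-4 - (-2 + f)/(2*f))/f)
(-2*7)*Q(N(6)) = (-2*7)*((2 - 9*(1 - 1*6²))/(2*(1 - 1*6²)²)) = -7*(2 - 9*(1 - 1*36))/(1 - 1*36)² = -7*(2 - 9*(1 - 36))/(1 - 36)² = -7*(2 - 9*(-35))/(-35)² = -7*(2 + 315)/1225 = -7*317/1225 = -14*317/2450 = -317/175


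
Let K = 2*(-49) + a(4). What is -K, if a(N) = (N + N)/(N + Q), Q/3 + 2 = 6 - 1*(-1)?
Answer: 1854/19 ≈ 97.579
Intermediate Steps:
Q = 15 (Q = -6 + 3*(6 - 1*(-1)) = -6 + 3*(6 + 1) = -6 + 3*7 = -6 + 21 = 15)
a(N) = 2*N/(15 + N) (a(N) = (N + N)/(N + 15) = (2*N)/(15 + N) = 2*N/(15 + N))
K = -1854/19 (K = 2*(-49) + 2*4/(15 + 4) = -98 + 2*4/19 = -98 + 2*4*(1/19) = -98 + 8/19 = -1854/19 ≈ -97.579)
-K = -1*(-1854/19) = 1854/19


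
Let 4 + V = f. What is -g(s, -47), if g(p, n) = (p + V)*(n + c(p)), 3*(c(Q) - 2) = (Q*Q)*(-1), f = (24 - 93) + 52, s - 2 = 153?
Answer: 3237440/3 ≈ 1.0791e+6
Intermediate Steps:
s = 155 (s = 2 + 153 = 155)
f = -17 (f = -69 + 52 = -17)
c(Q) = 2 - Q²/3 (c(Q) = 2 + ((Q*Q)*(-1))/3 = 2 + (Q²*(-1))/3 = 2 + (-Q²)/3 = 2 - Q²/3)
V = -21 (V = -4 - 17 = -21)
g(p, n) = (-21 + p)*(2 + n - p²/3) (g(p, n) = (p - 21)*(n + (2 - p²/3)) = (-21 + p)*(2 + n - p²/3))
-g(s, -47) = -(-42 - 21*(-47) + 2*155 + 7*155² - ⅓*155³ - 47*155) = -(-42 + 987 + 310 + 7*24025 - ⅓*3723875 - 7285) = -(-42 + 987 + 310 + 168175 - 3723875/3 - 7285) = -1*(-3237440/3) = 3237440/3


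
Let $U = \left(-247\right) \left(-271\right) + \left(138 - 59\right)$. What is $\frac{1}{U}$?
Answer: $\frac{1}{67016} \approx 1.4922 \cdot 10^{-5}$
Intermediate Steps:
$U = 67016$ ($U = 66937 + 79 = 67016$)
$\frac{1}{U} = \frac{1}{67016}$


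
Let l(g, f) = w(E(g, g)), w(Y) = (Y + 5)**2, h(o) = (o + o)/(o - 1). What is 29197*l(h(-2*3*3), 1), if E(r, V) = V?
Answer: 501049717/361 ≈ 1.3880e+6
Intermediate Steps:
h(o) = 2*o/(-1 + o) (h(o) = (2*o)/(-1 + o) = 2*o/(-1 + o))
w(Y) = (5 + Y)**2
l(g, f) = (5 + g)**2
29197*l(h(-2*3*3), 1) = 29197*(5 + 2*(-2*3*3)/(-1 - 2*3*3))**2 = 29197*(5 + 2*(-6*3)/(-1 - 6*3))**2 = 29197*(5 + 2*(-18)/(-1 - 18))**2 = 29197*(5 + 2*(-18)/(-19))**2 = 29197*(5 + 2*(-18)*(-1/19))**2 = 29197*(5 + 36/19)**2 = 29197*(131/19)**2 = 29197*(17161/361) = 501049717/361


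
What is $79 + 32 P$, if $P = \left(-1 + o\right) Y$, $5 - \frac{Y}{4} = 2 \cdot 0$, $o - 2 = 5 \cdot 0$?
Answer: $719$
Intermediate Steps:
$o = 2$ ($o = 2 + 5 \cdot 0 = 2 + 0 = 2$)
$Y = 20$ ($Y = 20 - 4 \cdot 2 \cdot 0 = 20 - 0 = 20 + 0 = 20$)
$P = 20$ ($P = \left(-1 + 2\right) 20 = 1 \cdot 20 = 20$)
$79 + 32 P = 79 + 32 \cdot 20 = 79 + 640 = 719$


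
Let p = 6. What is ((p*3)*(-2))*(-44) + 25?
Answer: 1609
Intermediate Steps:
((p*3)*(-2))*(-44) + 25 = ((6*3)*(-2))*(-44) + 25 = (18*(-2))*(-44) + 25 = -36*(-44) + 25 = 1584 + 25 = 1609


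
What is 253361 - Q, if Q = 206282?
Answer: 47079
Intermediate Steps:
253361 - Q = 253361 - 1*206282 = 253361 - 206282 = 47079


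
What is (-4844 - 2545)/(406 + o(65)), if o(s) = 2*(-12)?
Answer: -7389/382 ≈ -19.343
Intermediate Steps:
o(s) = -24
(-4844 - 2545)/(406 + o(65)) = (-4844 - 2545)/(406 - 24) = -7389/382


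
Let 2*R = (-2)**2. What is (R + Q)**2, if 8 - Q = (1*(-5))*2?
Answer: 400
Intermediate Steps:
R = 2 (R = (1/2)*(-2)**2 = (1/2)*4 = 2)
Q = 18 (Q = 8 - 1*(-5)*2 = 8 - (-5)*2 = 8 - 1*(-10) = 8 + 10 = 18)
(R + Q)**2 = (2 + 18)**2 = 20**2 = 400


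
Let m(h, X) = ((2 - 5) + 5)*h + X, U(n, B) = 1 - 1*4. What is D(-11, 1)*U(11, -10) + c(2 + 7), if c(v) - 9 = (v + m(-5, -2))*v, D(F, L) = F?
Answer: 15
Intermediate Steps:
U(n, B) = -3 (U(n, B) = 1 - 4 = -3)
m(h, X) = X + 2*h (m(h, X) = (-3 + 5)*h + X = 2*h + X = X + 2*h)
c(v) = 9 + v*(-12 + v) (c(v) = 9 + (v + (-2 + 2*(-5)))*v = 9 + (v + (-2 - 10))*v = 9 + (v - 12)*v = 9 + (-12 + v)*v = 9 + v*(-12 + v))
D(-11, 1)*U(11, -10) + c(2 + 7) = -11*(-3) + (9 + (2 + 7)² - 12*(2 + 7)) = 33 + (9 + 9² - 12*9) = 33 + (9 + 81 - 108) = 33 - 18 = 15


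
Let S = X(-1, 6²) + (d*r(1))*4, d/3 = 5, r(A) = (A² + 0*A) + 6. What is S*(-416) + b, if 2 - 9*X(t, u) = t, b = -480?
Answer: -526016/3 ≈ -1.7534e+5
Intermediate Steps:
X(t, u) = 2/9 - t/9
r(A) = 6 + A² (r(A) = (A² + 0) + 6 = A² + 6 = 6 + A²)
d = 15 (d = 3*5 = 15)
S = 1261/3 (S = (2/9 - ⅑*(-1)) + (15*(6 + 1²))*4 = (2/9 + ⅑) + (15*(6 + 1))*4 = ⅓ + (15*7)*4 = ⅓ + 105*4 = ⅓ + 420 = 1261/3 ≈ 420.33)
S*(-416) + b = (1261/3)*(-416) - 480 = -524576/3 - 480 = -526016/3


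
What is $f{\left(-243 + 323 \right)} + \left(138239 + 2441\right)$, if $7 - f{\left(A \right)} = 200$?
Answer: $140487$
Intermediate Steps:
$f{\left(A \right)} = -193$ ($f{\left(A \right)} = 7 - 200 = -193$)
$f{\left(-243 + 323 \right)} + \left(138239 + 2441\right) = -193 + \left(138239 + 2441\right) = -193 + 140680 = 140487$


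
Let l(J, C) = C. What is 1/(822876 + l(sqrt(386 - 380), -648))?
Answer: 1/822228 ≈ 1.2162e-6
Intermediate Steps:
1/(822876 + l(sqrt(386 - 380), -648)) = 1/(822876 - 648) = 1/822228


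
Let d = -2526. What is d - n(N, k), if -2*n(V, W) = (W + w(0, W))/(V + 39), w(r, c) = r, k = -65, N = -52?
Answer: -5047/2 ≈ -2523.5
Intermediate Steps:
n(V, W) = -W/(2*(39 + V)) (n(V, W) = -(W + 0)/(2*(V + 39)) = -W/(2*(39 + V)))
d - n(N, k) = -2526 - (-1)*(-65)/(78 + 2*(-52)) = -2526 - (-1)*(-65)/(78 - 104) = -2526 - (-1)*(-65)/(-26) = -2526 - (-1)*(-65)*(-1)/26 = -2526 - 1*(-5/2) = -2526 + 5/2 = -5047/2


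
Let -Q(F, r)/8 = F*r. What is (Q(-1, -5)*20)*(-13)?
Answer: 10400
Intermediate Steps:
Q(F, r) = -8*F*r
(Q(-1, -5)*20)*(-13) = (-8*(-1)*(-5)*20)*(-13) = -40*20*(-13) = -800*(-13) = 10400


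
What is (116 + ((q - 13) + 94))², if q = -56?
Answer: 19881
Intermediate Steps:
(116 + ((q - 13) + 94))² = (116 + ((-56 - 13) + 94))² = (116 + (-69 + 94))² = (116 + 25)² = 141² = 19881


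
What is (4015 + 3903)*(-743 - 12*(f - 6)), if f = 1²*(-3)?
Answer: -5027930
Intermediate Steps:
f = -3 (f = 1*(-3) = -3)
(4015 + 3903)*(-743 - 12*(f - 6)) = (4015 + 3903)*(-743 - 12*(-3 - 6)) = 7918*(-743 - 12*(-9)) = 7918*(-743 + 108) = 7918*(-635) = -5027930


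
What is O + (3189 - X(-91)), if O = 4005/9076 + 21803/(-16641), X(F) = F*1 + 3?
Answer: 494806250509/151033716 ≈ 3276.1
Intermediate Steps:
X(F) = 3 + F (X(F) = F + 3 = 3 + F)
O = -131236823/151033716 (O = 4005*(1/9076) + 21803*(-1/16641) = 4005/9076 - 21803/16641 = -131236823/151033716 ≈ -0.86892)
O + (3189 - X(-91)) = -131236823/151033716 + (3189 - (3 - 91)) = -131236823/151033716 + (3189 - 1*(-88)) = -131236823/151033716 + (3189 + 88) = -131236823/151033716 + 3277 = 494806250509/151033716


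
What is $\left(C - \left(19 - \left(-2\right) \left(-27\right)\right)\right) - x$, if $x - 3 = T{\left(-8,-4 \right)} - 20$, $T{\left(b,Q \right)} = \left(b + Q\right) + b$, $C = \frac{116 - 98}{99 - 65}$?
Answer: $\frac{1233}{17} \approx 72.529$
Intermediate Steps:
$C = \frac{9}{17}$ ($C = \frac{18}{34} = 18 \cdot \frac{1}{34} = \frac{9}{17} \approx 0.52941$)
$T{\left(b,Q \right)} = Q + 2 b$ ($T{\left(b,Q \right)} = \left(Q + b\right) + b = Q + 2 b$)
$x = -37$ ($x = 3 + \left(\left(-4 + 2 \left(-8\right)\right) - 20\right) = 3 - 40 = -37$)
$\left(C - \left(19 - \left(-2\right) \left(-27\right)\right)\right) - x = \left(\frac{9}{17} - \left(19 - \left(-2\right) \left(-27\right)\right)\right) - -37 = \left(\frac{9}{17} - \left(19 - 54\right)\right) + 37 = \left(\frac{9}{17} - -35\right) + 37 = \left(\frac{9}{17} + 35\right) + 37 = \frac{604}{17} + 37 = \frac{1233}{17}$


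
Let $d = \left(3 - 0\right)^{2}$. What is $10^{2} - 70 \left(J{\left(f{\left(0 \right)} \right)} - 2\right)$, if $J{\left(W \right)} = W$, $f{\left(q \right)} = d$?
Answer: $-390$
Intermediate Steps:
$d = 9$ ($d = \left(3 + \left(-1 + 1\right)\right)^{2} = \left(3 + 0\right)^{2} = 3^{2} = 9$)
$f{\left(q \right)} = 9$
$10^{2} - 70 \left(J{\left(f{\left(0 \right)} \right)} - 2\right) = 10^{2} - 70 \left(9 - 2\right) = 100 - 70 \left(9 - 2\right) = 100 - 490 = -390$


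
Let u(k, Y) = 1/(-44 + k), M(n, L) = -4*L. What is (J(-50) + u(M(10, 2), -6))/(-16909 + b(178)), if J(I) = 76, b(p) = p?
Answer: -439/96668 ≈ -0.0045413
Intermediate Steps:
(J(-50) + u(M(10, 2), -6))/(-16909 + b(178)) = (76 + 1/(-44 - 4*2))/(-16909 + 178) = (76 + 1/(-44 - 8))/(-16731) = (76 + 1/(-52))*(-1/16731) = (76 - 1/52)*(-1/16731) = (3951/52)*(-1/16731) = -439/96668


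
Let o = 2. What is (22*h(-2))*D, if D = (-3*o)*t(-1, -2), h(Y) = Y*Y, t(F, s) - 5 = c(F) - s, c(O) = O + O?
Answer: -2640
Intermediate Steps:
c(O) = 2*O
t(F, s) = 5 - s + 2*F (t(F, s) = 5 + (2*F - s) = 5 + (-s + 2*F) = 5 - s + 2*F)
h(Y) = Y²
D = -30 (D = (-3*2)*(5 - 1*(-2) + 2*(-1)) = -6*(5 + 2 - 2) = -6*5 = -30)
(22*h(-2))*D = (22*(-2)²)*(-30) = (22*4)*(-30) = 88*(-30) = -2640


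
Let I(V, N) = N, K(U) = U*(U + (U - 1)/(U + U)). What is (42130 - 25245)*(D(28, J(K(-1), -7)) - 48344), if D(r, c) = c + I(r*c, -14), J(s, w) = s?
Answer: -816524830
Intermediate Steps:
K(U) = U*(U + (-1 + U)/(2*U)) (K(U) = U*(U + (-1 + U)/((2*U))) = U*(U + (-1 + U)*(1/(2*U))) = U*(U + (-1 + U)/(2*U)))
D(r, c) = -14 + c (D(r, c) = c - 14 = -14 + c)
(42130 - 25245)*(D(28, J(K(-1), -7)) - 48344) = (42130 - 25245)*((-14 + (-½ + (-1)² + (½)*(-1))) - 48344) = 16885*((-14 + (-½ + 1 - ½)) - 48344) = 16885*((-14 + 0) - 48344) = 16885*(-14 - 48344) = 16885*(-48358) = -816524830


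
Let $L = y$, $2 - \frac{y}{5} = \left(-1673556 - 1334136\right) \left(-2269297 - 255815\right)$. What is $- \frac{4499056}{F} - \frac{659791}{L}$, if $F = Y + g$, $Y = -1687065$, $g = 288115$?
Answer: $\frac{17084623479356733001}{5312344164491611450} \approx 3.216$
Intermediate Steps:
$y = -37973795807510$ ($y = 10 - 5 \left(-1673556 - 1334136\right) \left(-2269297 - 255815\right) = 10 - 5 \left(\left(-3007692\right) \left(-2525112\right)\right) = 10 - 37973795807520 = -37973795807510$)
$L = -37973795807510$
$F = -1398950$ ($F = -1687065 + 288115 = -1398950$)
$- \frac{4499056}{F} - \frac{659791}{L} = - \frac{4499056}{-1398950} - \frac{659791}{-37973795807510} = \left(-4499056\right) \left(- \frac{1}{1398950}\right) - - \frac{659791}{37973795807510} = \frac{2249528}{699475} + \frac{659791}{37973795807510} = \frac{17084623479356733001}{5312344164491611450}$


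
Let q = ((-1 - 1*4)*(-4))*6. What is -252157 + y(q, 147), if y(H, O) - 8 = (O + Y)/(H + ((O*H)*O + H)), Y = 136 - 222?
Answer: -653903044619/2593320 ≈ -2.5215e+5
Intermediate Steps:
Y = -86
q = 120 (q = ((-1 - 4)*(-4))*6 = -5*(-4)*6 = 20*6 = 120)
y(H, O) = 8 + (-86 + O)/(2*H + H*O**2) (y(H, O) = 8 + (O - 86)/(H + ((O*H)*O + H)) = 8 + (-86 + O)/(H + ((H*O)*O + H)) = 8 + (-86 + O)/(H + (H*O**2 + H)) = 8 + (-86 + O)/(H + (H + H*O**2)) = 8 + (-86 + O)/(2*H + H*O**2))
-252157 + y(q, 147) = -252157 + (-86 + 147 + 16*120 + 8*120*147**2)/(120*(2 + 147**2)) = -252157 + (-86 + 147 + 1920 + 8*120*21609)/(120*(2 + 21609)) = -252157 + (1/120)*(-86 + 147 + 1920 + 20744640)/21611 = -252157 + (1/120)*(1/21611)*20746621 = -252157 + 20746621/2593320 = -653903044619/2593320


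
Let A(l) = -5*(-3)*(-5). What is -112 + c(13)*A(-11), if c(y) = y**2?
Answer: -12787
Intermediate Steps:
A(l) = -75 (A(l) = 15*(-5) = -75)
-112 + c(13)*A(-11) = -112 + 13**2*(-75) = -112 + 169*(-75) = -112 - 12675 = -12787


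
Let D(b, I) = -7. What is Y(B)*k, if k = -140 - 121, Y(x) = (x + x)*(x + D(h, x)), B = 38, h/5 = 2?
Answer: -614916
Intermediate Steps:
h = 10 (h = 5*2 = 10)
Y(x) = 2*x*(-7 + x) (Y(x) = (x + x)*(x - 7) = (2*x)*(-7 + x) = 2*x*(-7 + x))
k = -261
Y(B)*k = (2*38*(-7 + 38))*(-261) = (2*38*31)*(-261) = 2356*(-261) = -614916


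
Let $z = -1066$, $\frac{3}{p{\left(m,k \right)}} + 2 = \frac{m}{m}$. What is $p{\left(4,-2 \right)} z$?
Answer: $3198$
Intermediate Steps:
$p{\left(m,k \right)} = -3$ ($p{\left(m,k \right)} = \frac{3}{-2 + \frac{m}{m}} = \frac{3}{-2 + 1} = \frac{3}{-1} = 3 \left(-1\right) = -3$)
$p{\left(4,-2 \right)} z = \left(-3\right) \left(-1066\right) = 3198$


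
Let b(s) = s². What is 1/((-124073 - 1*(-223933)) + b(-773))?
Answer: 1/697389 ≈ 1.4339e-6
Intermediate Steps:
1/((-124073 - 1*(-223933)) + b(-773)) = 1/((-124073 - 1*(-223933)) + (-773)²) = 1/((-124073 + 223933) + 597529) = 1/(99860 + 597529) = 1/697389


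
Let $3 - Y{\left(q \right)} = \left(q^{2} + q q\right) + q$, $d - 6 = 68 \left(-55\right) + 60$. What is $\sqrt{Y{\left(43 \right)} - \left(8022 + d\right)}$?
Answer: $i \sqrt{8086} \approx 89.922 i$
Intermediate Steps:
$d = -3674$ ($d = 6 + \left(68 \left(-55\right) + 60\right) = 6 + \left(-3740 + 60\right) = 6 - 3680 = -3674$)
$Y{\left(q \right)} = 3 - q - 2 q^{2}$ ($Y{\left(q \right)} = 3 - \left(\left(q^{2} + q q\right) + q\right) = 3 - \left(\left(q^{2} + q^{2}\right) + q\right) = 3 - \left(2 q^{2} + q\right) = 3 - \left(q + 2 q^{2}\right) = 3 - q - 2 q^{2}$)
$\sqrt{Y{\left(43 \right)} - \left(8022 + d\right)} = \sqrt{\left(3 - 43 - 2 \cdot 43^{2}\right) - 4348} = \sqrt{\left(3 - 43 - 3698\right) + \left(-8022 + 3674\right)} = \sqrt{\left(3 - 43 - 3698\right) - 4348} = \sqrt{-3738 - 4348} = \sqrt{-8086} = i \sqrt{8086}$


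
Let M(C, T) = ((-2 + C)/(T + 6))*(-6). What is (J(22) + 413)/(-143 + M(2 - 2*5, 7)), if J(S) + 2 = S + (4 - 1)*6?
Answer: -5863/1799 ≈ -3.2590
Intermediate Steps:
M(C, T) = -6*(-2 + C)/(6 + T) (M(C, T) = ((-2 + C)/(6 + T))*(-6) = -6*(-2 + C)/(6 + T))
J(S) = 16 + S (J(S) = -2 + (S + (4 - 1)*6) = -2 + (S + 3*6) = -2 + (S + 18) = -2 + (18 + S) = 16 + S)
(J(22) + 413)/(-143 + M(2 - 2*5, 7)) = ((16 + 22) + 413)/(-143 + 6*(2 - (2 - 2*5))/(6 + 7)) = (38 + 413)/(-143 + 6*(2 - (2 - 10))/13) = 451/(-143 + 6*(1/13)*(2 - 1*(-8))) = 451/(-143 + 6*(1/13)*(2 + 8)) = 451/(-143 + 6*(1/13)*10) = 451/(-143 + 60/13) = 451/(-1799/13) = 451*(-13/1799) = -5863/1799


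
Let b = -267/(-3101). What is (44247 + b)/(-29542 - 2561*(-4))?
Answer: -68605107/29921549 ≈ -2.2928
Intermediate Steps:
b = 267/3101 (b = -267*(-1/3101) = 267/3101 ≈ 0.086101)
(44247 + b)/(-29542 - 2561*(-4)) = (44247 + 267/3101)/(-29542 - 2561*(-4)) = 137210214/(3101*(-29542 + 10244)) = (137210214/3101)/(-19298) = (137210214/3101)*(-1/19298) = -68605107/29921549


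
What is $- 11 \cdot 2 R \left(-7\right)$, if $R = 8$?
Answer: $1232$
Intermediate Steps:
$- 11 \cdot 2 R \left(-7\right) = - 11 \cdot 2 \cdot 8 \left(-7\right) = - 11 \cdot 16 \left(-7\right) = \left(-11\right) \left(-112\right) = 1232$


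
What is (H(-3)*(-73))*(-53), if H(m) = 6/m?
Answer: -7738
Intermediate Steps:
(H(-3)*(-73))*(-53) = ((6/(-3))*(-73))*(-53) = ((6*(-1/3))*(-73))*(-53) = -2*(-73)*(-53) = 146*(-53) = -7738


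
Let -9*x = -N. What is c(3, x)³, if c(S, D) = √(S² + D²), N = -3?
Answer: 82*√82/27 ≈ 27.502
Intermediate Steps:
x = -⅓ (x = -(-1)*(-3)/9 = -⅑*3 = -⅓ ≈ -0.33333)
c(S, D) = √(D² + S²)
c(3, x)³ = (√((-⅓)² + 3²))³ = (√(⅑ + 9))³ = (√(82/9))³ = (√82/3)³ = 82*√82/27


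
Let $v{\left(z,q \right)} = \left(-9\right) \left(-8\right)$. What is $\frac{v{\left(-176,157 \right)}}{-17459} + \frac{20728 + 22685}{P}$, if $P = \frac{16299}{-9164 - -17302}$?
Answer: $\frac{2056058708906}{94854747} \approx 21676.0$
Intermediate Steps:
$v{\left(z,q \right)} = 72$
$P = \frac{16299}{8138}$ ($P = \frac{16299}{-9164 + 17302} = \frac{16299}{8138} \approx 2.0028$)
$\frac{v{\left(-176,157 \right)}}{-17459} + \frac{20728 + 22685}{P} = \frac{72}{-17459} + \frac{20728 + 22685}{\frac{16299}{8138}} = 72 \left(- \frac{1}{17459}\right) + 43413 \cdot \frac{8138}{16299} = - \frac{72}{17459} + \frac{117764998}{5433} = \frac{2056058708906}{94854747}$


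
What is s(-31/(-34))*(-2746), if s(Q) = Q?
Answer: -42563/17 ≈ -2503.7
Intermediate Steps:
s(-31/(-34))*(-2746) = -31/(-34)*(-2746) = -31*(-1/34)*(-2746) = (31/34)*(-2746) = -42563/17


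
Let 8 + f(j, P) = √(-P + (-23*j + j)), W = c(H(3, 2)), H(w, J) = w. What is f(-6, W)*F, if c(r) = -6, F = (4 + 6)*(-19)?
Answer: 1520 - 190*√138 ≈ -711.99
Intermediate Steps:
F = -190 (F = 10*(-19) = -190)
W = -6
f(j, P) = -8 + √(-P - 22*j) (f(j, P) = -8 + √(-P + (-23*j + j)) = -8 + √(-P - 22*j))
f(-6, W)*F = (-8 + √(-1*(-6) - 22*(-6)))*(-190) = (-8 + √(6 + 132))*(-190) = (-8 + √138)*(-190) = 1520 - 190*√138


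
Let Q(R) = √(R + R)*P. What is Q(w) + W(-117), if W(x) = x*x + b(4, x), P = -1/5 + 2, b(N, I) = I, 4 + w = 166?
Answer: 68022/5 ≈ 13604.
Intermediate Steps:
w = 162 (w = -4 + 166 = 162)
P = 9/5 (P = (⅕)*(-1) + 2 = -⅕ + 2 = 9/5 ≈ 1.8000)
W(x) = x + x² (W(x) = x*x + x = x² + x = x + x²)
Q(R) = 9*√2*√R/5 (Q(R) = √(R + R)*(9/5) = √(2*R)*(9/5) = (√2*√R)*(9/5) = 9*√2*√R/5)
Q(w) + W(-117) = 9*√2*√162/5 - 117*(1 - 117) = 9*√2*(9*√2)/5 - 117*(-116) = 162/5 + 13572 = 68022/5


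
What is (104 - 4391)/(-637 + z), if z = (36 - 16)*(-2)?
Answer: 4287/677 ≈ 6.3324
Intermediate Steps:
z = -40 (z = 20*(-2) = -40)
(104 - 4391)/(-637 + z) = (104 - 4391)/(-637 - 40) = -4287/(-677) = -4287*(-1/677) = 4287/677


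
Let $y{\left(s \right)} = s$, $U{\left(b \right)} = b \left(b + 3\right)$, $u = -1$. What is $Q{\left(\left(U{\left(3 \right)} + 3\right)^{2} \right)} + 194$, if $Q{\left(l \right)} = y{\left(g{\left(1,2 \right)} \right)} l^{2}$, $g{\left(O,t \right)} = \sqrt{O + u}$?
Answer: $194$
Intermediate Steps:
$U{\left(b \right)} = b \left(3 + b\right)$
$g{\left(O,t \right)} = \sqrt{-1 + O}$ ($g{\left(O,t \right)} = \sqrt{O - 1} = \sqrt{-1 + O}$)
$Q{\left(l \right)} = 0$ ($Q{\left(l \right)} = \sqrt{-1 + 1} l^{2} = \sqrt{0} l^{2} = 0 l^{2} = 0$)
$Q{\left(\left(U{\left(3 \right)} + 3\right)^{2} \right)} + 194 = 0 + 194 = 194$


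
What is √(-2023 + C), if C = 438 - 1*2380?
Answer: I*√3965 ≈ 62.968*I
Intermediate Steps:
C = -1942 (C = 438 - 2380 = -1942)
√(-2023 + C) = √(-2023 - 1942) = √(-3965) = I*√3965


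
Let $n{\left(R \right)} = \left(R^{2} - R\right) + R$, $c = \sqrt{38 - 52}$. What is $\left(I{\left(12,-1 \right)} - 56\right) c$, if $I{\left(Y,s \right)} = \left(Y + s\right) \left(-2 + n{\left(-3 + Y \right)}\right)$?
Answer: $813 i \sqrt{14} \approx 3042.0 i$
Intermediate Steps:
$c = i \sqrt{14}$ ($c = \sqrt{-14} = i \sqrt{14} \approx 3.7417 i$)
$n{\left(R \right)} = R^{2}$
$I{\left(Y,s \right)} = \left(-2 + \left(-3 + Y\right)^{2}\right) \left(Y + s\right)$ ($I{\left(Y,s \right)} = \left(Y + s\right) \left(-2 + \left(-3 + Y\right)^{2}\right) = \left(-2 + \left(-3 + Y\right)^{2}\right) \left(Y + s\right)$)
$\left(I{\left(12,-1 \right)} - 56\right) c = \left(\left(\left(-2\right) 12 - -2 + 12 \left(-3 + 12\right)^{2} - \left(-3 + 12\right)^{2}\right) - 56\right) i \sqrt{14} = \left(\left(-24 + 2 + 12 \cdot 9^{2} - 9^{2}\right) - 56\right) i \sqrt{14} = \left(\left(-24 + 2 + 12 \cdot 81 - 81\right) - 56\right) i \sqrt{14} = \left(\left(-24 + 2 + 972 - 81\right) - 56\right) i \sqrt{14} = \left(869 - 56\right) i \sqrt{14} = 813 i \sqrt{14}$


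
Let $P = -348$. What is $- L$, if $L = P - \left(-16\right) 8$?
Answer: $220$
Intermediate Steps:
$L = -220$ ($L = -348 - \left(-16\right) 8 = -348 - -128 = -348 + 128 = -220$)
$- L = \left(-1\right) \left(-220\right) = 220$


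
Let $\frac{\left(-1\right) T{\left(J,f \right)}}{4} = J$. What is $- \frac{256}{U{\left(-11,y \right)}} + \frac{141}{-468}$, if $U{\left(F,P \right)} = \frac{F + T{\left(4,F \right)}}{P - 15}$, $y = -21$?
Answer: $- \frac{17765}{52} \approx -341.63$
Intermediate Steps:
$T{\left(J,f \right)} = - 4 J$
$U{\left(F,P \right)} = \frac{-16 + F}{-15 + P}$ ($U{\left(F,P \right)} = \frac{F - 16}{P - 15} = \frac{F - 16}{-15 + P} = \frac{-16 + F}{-15 + P}$)
$- \frac{256}{U{\left(-11,y \right)}} + \frac{141}{-468} = - \frac{256}{\frac{1}{-15 - 21} \left(-16 - 11\right)} + \frac{141}{-468} = - \frac{256}{\frac{1}{-36} \left(-27\right)} + 141 \left(- \frac{1}{468}\right) = - \frac{256}{\left(- \frac{1}{36}\right) \left(-27\right)} - \frac{47}{156} = - \frac{256}{\frac{3}{4}} - \frac{47}{156} = \left(-256\right) \frac{4}{3} - \frac{47}{156} = - \frac{1024}{3} - \frac{47}{156} = - \frac{17765}{52}$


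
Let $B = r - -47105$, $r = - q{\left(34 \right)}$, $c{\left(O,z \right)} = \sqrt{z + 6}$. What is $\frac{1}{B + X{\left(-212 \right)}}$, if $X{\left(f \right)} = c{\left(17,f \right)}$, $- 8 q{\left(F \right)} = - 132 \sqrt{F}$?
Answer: $\frac{2}{94210 - 33 \sqrt{34} + 2 i \sqrt{206}} \approx 2.1273 \cdot 10^{-5} - 6.4949 \cdot 10^{-9} i$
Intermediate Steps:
$q{\left(F \right)} = \frac{33 \sqrt{F}}{2}$ ($q{\left(F \right)} = - \frac{\left(-132\right) \sqrt{F}}{8} = \frac{33 \sqrt{F}}{2}$)
$c{\left(O,z \right)} = \sqrt{6 + z}$
$r = - \frac{33 \sqrt{34}}{2} \approx -96.211$
$X{\left(f \right)} = \sqrt{6 + f}$
$B = 47105 - \frac{33 \sqrt{34}}{2}$ ($B = - \frac{33 \sqrt{34}}{2} - -47105 = - \frac{33 \sqrt{34}}{2} + 47105 = 47105 - \frac{33 \sqrt{34}}{2} \approx 47009.0$)
$\frac{1}{B + X{\left(-212 \right)}} = \frac{1}{\left(47105 - \frac{33 \sqrt{34}}{2}\right) + \sqrt{6 - 212}} = \frac{1}{\left(47105 - \frac{33 \sqrt{34}}{2}\right) + \sqrt{-206}} = \frac{1}{\left(47105 - \frac{33 \sqrt{34}}{2}\right) + i \sqrt{206}} = \frac{1}{47105 - \frac{33 \sqrt{34}}{2} + i \sqrt{206}}$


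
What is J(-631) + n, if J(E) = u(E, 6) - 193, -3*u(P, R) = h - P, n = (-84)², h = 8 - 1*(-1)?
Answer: 19949/3 ≈ 6649.7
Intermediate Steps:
h = 9 (h = 8 + 1 = 9)
n = 7056
u(P, R) = -3 + P/3 (u(P, R) = -(9 - P)/3 = -3 + P/3)
J(E) = -196 + E/3 (J(E) = (-3 + E/3) - 193 = -196 + E/3)
J(-631) + n = (-196 + (⅓)*(-631)) + 7056 = (-196 - 631/3) + 7056 = -1219/3 + 7056 = 19949/3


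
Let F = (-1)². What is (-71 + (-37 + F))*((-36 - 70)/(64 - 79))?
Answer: -11342/15 ≈ -756.13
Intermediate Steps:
F = 1
(-71 + (-37 + F))*((-36 - 70)/(64 - 79)) = (-71 + (-37 + 1))*((-36 - 70)/(64 - 79)) = (-71 - 36)*(-106/(-15)) = -(-11342)*(-1)/15 = -107*106/15 = -11342/15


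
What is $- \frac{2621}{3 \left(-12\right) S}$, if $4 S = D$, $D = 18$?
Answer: $\frac{2621}{162} \approx 16.179$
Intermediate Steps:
$S = \frac{9}{2}$ ($S = \frac{1}{4} \cdot 18 = \frac{9}{2} \approx 4.5$)
$- \frac{2621}{3 \left(-12\right) S} = - \frac{2621}{3 \left(-12\right) \frac{9}{2}} = - \frac{2621}{\left(-36\right) \frac{9}{2}} = - \frac{2621}{-162} = \left(-2621\right) \left(- \frac{1}{162}\right) = \frac{2621}{162}$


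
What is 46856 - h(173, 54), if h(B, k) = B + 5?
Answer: 46678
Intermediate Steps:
h(B, k) = 5 + B
46856 - h(173, 54) = 46856 - (5 + 173) = 46856 - 1*178 = 46856 - 178 = 46678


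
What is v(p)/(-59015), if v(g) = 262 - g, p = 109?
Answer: -153/59015 ≈ -0.0025926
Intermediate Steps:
v(p)/(-59015) = (262 - 1*109)/(-59015) = (262 - 109)*(-1/59015) = 153*(-1/59015) = -153/59015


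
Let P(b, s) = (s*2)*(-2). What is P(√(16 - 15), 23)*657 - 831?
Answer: -61275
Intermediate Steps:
P(b, s) = -4*s (P(b, s) = (2*s)*(-2) = -4*s)
P(√(16 - 15), 23)*657 - 831 = -4*23*657 - 831 = -92*657 - 831 = -60444 - 831 = -61275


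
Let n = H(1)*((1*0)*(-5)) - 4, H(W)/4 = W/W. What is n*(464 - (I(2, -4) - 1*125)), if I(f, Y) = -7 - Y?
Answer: -2368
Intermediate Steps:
H(W) = 4 (H(W) = 4*(W/W) = 4*1 = 4)
n = -4 (n = 4*((1*0)*(-5)) - 4 = 4*(0*(-5)) - 4 = 4*0 - 4 = 0 - 4 = -4)
n*(464 - (I(2, -4) - 1*125)) = -4*(464 - ((-7 - 1*(-4)) - 1*125)) = -4*(464 - ((-7 + 4) - 125)) = -4*(464 - (-3 - 125)) = -4*(464 - 1*(-128)) = -4*(464 + 128) = -4*592 = -2368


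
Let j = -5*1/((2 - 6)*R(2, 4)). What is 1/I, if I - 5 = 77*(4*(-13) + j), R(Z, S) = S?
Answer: -16/63599 ≈ -0.00025158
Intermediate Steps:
j = 5/16 (j = -5*1/(4*(2 - 6)) = -5/((-4*4)) = -5/(-16) = -5*(-1/16) = 5/16 ≈ 0.31250)
I = -63599/16 (I = 5 + 77*(4*(-13) + 5/16) = 5 + 77*(-52 + 5/16) = 5 + 77*(-827/16) = 5 - 63679/16 = -63599/16 ≈ -3974.9)
1/I = 1/(-63599/16) = -16/63599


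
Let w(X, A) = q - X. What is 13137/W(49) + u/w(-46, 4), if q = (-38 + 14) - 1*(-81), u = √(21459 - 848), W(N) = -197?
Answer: -13137/197 + √20611/103 ≈ -65.292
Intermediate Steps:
u = √20611 ≈ 143.57
q = 57 (q = -24 + 81 = 57)
w(X, A) = 57 - X
13137/W(49) + u/w(-46, 4) = 13137/(-197) + √20611/(57 - 1*(-46)) = 13137*(-1/197) + √20611/(57 + 46) = -13137/197 + √20611/103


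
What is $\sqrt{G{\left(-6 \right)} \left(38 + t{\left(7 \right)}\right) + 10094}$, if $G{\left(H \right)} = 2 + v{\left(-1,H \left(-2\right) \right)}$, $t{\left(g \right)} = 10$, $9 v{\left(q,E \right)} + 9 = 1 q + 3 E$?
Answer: $\frac{\sqrt{92958}}{3} \approx 101.63$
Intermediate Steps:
$v{\left(q,E \right)} = -1 + \frac{E}{3} + \frac{q}{9}$ ($v{\left(q,E \right)} = -1 + \frac{1 q + 3 E}{9} = -1 + \frac{q + 3 E}{9} = -1 + \left(\frac{E}{3} + \frac{q}{9}\right) = -1 + \frac{E}{3} + \frac{q}{9}$)
$G{\left(H \right)} = \frac{8}{9} - \frac{2 H}{3}$ ($G{\left(H \right)} = 2 + \left(-1 + \frac{H \left(-2\right)}{3} + \frac{1}{9} \left(-1\right)\right) = 2 - \left(\frac{10}{9} - - \frac{2 H}{3}\right) = 2 - \left(\frac{10}{9} + \frac{2 H}{3}\right) = \frac{8}{9} - \frac{2 H}{3}$)
$\sqrt{G{\left(-6 \right)} \left(38 + t{\left(7 \right)}\right) + 10094} = \sqrt{\left(\frac{8}{9} - -4\right) \left(38 + 10\right) + 10094} = \sqrt{\left(\frac{8}{9} + 4\right) 48 + 10094} = \sqrt{\frac{44}{9} \cdot 48 + 10094} = \sqrt{\frac{704}{3} + 10094} = \sqrt{\frac{30986}{3}} = \frac{\sqrt{92958}}{3}$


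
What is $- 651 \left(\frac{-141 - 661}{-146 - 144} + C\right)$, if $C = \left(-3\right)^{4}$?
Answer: $- \frac{7907046}{145} \approx -54531.0$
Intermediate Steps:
$C = 81$
$- 651 \left(\frac{-141 - 661}{-146 - 144} + C\right) = - 651 \left(\frac{-141 - 661}{-146 - 144} + 81\right) = - 651 \left(- \frac{802}{-290} + 81\right) = - 651 \left(\left(-802\right) \left(- \frac{1}{290}\right) + 81\right) = - 651 \left(\frac{401}{145} + 81\right) = \left(-651\right) \frac{12146}{145} = - \frac{7907046}{145}$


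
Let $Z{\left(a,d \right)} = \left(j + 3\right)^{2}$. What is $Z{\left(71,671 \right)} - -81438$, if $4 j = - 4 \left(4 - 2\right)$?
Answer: $81439$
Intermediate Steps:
$j = -2$ ($j = \frac{\left(-4\right) \left(4 - 2\right)}{4} = \frac{\left(-4\right) 2}{4} = \frac{1}{4} \left(-8\right) = -2$)
$Z{\left(a,d \right)} = 1$ ($Z{\left(a,d \right)} = \left(-2 + 3\right)^{2} = 1^{2} = 1$)
$Z{\left(71,671 \right)} - -81438 = 1 - -81438 = 1 + 81438 = 81439$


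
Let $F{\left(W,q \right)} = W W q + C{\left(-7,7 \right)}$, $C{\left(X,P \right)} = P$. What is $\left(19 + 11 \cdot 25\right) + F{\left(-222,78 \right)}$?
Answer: $3844453$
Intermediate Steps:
$F{\left(W,q \right)} = 7 + q W^{2}$ ($F{\left(W,q \right)} = W W q + 7 = W^{2} q + 7 = q W^{2} + 7 = 7 + q W^{2}$)
$\left(19 + 11 \cdot 25\right) + F{\left(-222,78 \right)} = \left(19 + 11 \cdot 25\right) + \left(7 + 78 \left(-222\right)^{2}\right) = \left(19 + 275\right) + \left(7 + 78 \cdot 49284\right) = 294 + \left(7 + 3844152\right) = 294 + 3844159 = 3844453$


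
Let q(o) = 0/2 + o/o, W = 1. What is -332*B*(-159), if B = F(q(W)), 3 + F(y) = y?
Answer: -105576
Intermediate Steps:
q(o) = 1 (q(o) = 0*(½) + 1 = 0 + 1 = 1)
F(y) = -3 + y
B = -2 (B = -3 + 1 = -2)
-332*B*(-159) = -(-664)*(-159) = -332*318 = -105576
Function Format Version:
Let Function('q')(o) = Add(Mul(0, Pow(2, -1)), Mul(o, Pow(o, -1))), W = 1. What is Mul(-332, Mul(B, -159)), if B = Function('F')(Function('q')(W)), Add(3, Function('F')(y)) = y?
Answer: -105576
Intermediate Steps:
Function('q')(o) = 1 (Function('q')(o) = Add(Mul(0, Rational(1, 2)), 1) = Add(0, 1) = 1)
Function('F')(y) = Add(-3, y)
B = -2 (B = Add(-3, 1) = -2)
Mul(-332, Mul(B, -159)) = Mul(-332, Mul(-2, -159)) = Mul(-332, 318) = -105576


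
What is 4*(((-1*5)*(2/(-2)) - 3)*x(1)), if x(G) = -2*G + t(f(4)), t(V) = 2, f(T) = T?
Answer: 0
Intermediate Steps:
x(G) = 2 - 2*G (x(G) = -2*G + 2 = 2 - 2*G)
4*(((-1*5)*(2/(-2)) - 3)*x(1)) = 4*(((-1*5)*(2/(-2)) - 3)*(2 - 2*1)) = 4*((-10*(-1)/2 - 3)*(2 - 2)) = 4*((-5*(-1) - 3)*0) = 4*((5 - 3)*0) = 4*(2*0) = 4*0 = 0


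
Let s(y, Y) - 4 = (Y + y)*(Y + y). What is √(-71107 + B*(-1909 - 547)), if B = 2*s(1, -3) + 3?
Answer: I*√117771 ≈ 343.18*I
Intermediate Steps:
s(y, Y) = 4 + (Y + y)² (s(y, Y) = 4 + (Y + y)*(Y + y) = 4 + (Y + y)²)
B = 19 (B = 2*(4 + (-3 + 1)²) + 3 = 2*(4 + (-2)²) + 3 = 2*(4 + 4) + 3 = 2*8 + 3 = 16 + 3 = 19)
√(-71107 + B*(-1909 - 547)) = √(-71107 + 19*(-1909 - 547)) = √(-71107 + 19*(-2456)) = √(-71107 - 46664) = √(-117771) = I*√117771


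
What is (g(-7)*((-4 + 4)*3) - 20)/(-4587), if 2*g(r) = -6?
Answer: 20/4587 ≈ 0.0043601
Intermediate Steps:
g(r) = -3 (g(r) = (½)*(-6) = -3)
(g(-7)*((-4 + 4)*3) - 20)/(-4587) = (-3*(-4 + 4)*3 - 20)/(-4587) = (-0*3 - 20)*(-1/4587) = (-3*0 - 20)*(-1/4587) = (0 - 20)*(-1/4587) = -20*(-1/4587) = 20/4587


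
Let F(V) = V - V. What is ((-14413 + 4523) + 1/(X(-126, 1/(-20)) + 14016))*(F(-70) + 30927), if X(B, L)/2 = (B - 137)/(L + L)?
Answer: -96654296973/316 ≈ -3.0587e+8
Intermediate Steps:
F(V) = 0
X(B, L) = (-137 + B)/L (X(B, L) = 2*((B - 137)/(L + L)) = 2*((-137 + B)/((2*L))) = 2*((-137 + B)*(1/(2*L))) = 2*((-137 + B)/(2*L)) = (-137 + B)/L)
((-14413 + 4523) + 1/(X(-126, 1/(-20)) + 14016))*(F(-70) + 30927) = ((-14413 + 4523) + 1/((-137 - 126)/(1/(-20)) + 14016))*(0 + 30927) = (-9890 + 1/(-263/(-1/20) + 14016))*30927 = (-9890 + 1/(-20*(-263) + 14016))*30927 = (-9890 + 1/(5260 + 14016))*30927 = (-9890 + 1/19276)*30927 = -190639639/19276*30927 = -96654296973/316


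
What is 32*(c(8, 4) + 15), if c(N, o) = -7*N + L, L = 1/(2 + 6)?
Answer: -1308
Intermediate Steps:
L = ⅛ (L = 1/8 = ⅛ ≈ 0.12500)
c(N, o) = ⅛ - 7*N (c(N, o) = -7*N + ⅛ = ⅛ - 7*N)
32*(c(8, 4) + 15) = 32*((⅛ - 7*8) + 15) = 32*((⅛ - 56) + 15) = 32*(-447/8 + 15) = 32*(-327/8) = -1308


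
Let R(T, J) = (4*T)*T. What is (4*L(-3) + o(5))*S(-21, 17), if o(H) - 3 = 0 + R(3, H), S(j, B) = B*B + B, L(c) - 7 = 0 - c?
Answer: 24174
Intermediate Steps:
L(c) = 7 - c (L(c) = 7 + (0 - c) = 7 - c)
R(T, J) = 4*T²
S(j, B) = B + B² (S(j, B) = B² + B = B + B²)
o(H) = 39 (o(H) = 3 + (0 + 4*3²) = 3 + (0 + 4*9) = 3 + (0 + 36) = 3 + 36 = 39)
(4*L(-3) + o(5))*S(-21, 17) = (4*(7 - 1*(-3)) + 39)*(17*(1 + 17)) = (4*(7 + 3) + 39)*(17*18) = (4*10 + 39)*306 = (40 + 39)*306 = 79*306 = 24174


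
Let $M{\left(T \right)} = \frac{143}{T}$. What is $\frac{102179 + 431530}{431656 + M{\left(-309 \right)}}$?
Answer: $\frac{164916081}{133381561} \approx 1.2364$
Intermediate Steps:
$\frac{102179 + 431530}{431656 + M{\left(-309 \right)}} = \frac{102179 + 431530}{431656 + \frac{143}{-309}} = \frac{533709}{431656 + 143 \left(- \frac{1}{309}\right)} = \frac{533709}{431656 - \frac{143}{309}} = \frac{533709}{\frac{133381561}{309}} = 533709 \cdot \frac{309}{133381561} = \frac{164916081}{133381561}$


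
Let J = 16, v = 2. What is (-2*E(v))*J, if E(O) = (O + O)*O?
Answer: -256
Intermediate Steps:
E(O) = 2*O**2 (E(O) = (2*O)*O = 2*O**2)
(-2*E(v))*J = -4*2**2*16 = -4*4*16 = -2*8*16 = -16*16 = -256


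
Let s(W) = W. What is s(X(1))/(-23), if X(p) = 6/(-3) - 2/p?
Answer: 4/23 ≈ 0.17391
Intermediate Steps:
X(p) = -2 - 2/p (X(p) = 6*(-⅓) - 2/p = -2 - 2/p)
s(X(1))/(-23) = (-2 - 2/1)/(-23) = (-2 - 2*1)*(-1/23) = (-2 - 2)*(-1/23) = -4*(-1/23) = 4/23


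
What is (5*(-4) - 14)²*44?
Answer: 50864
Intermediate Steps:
(5*(-4) - 14)²*44 = (-20 - 14)²*44 = (-34)²*44 = 1156*44 = 50864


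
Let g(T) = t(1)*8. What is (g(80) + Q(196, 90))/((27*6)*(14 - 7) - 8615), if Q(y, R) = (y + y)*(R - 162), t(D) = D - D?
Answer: 28224/7481 ≈ 3.7728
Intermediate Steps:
t(D) = 0
g(T) = 0 (g(T) = 0*8 = 0)
Q(y, R) = 2*y*(-162 + R) (Q(y, R) = (2*y)*(-162 + R) = 2*y*(-162 + R))
(g(80) + Q(196, 90))/((27*6)*(14 - 7) - 8615) = (0 + 2*196*(-162 + 90))/((27*6)*(14 - 7) - 8615) = (0 + 2*196*(-72))/(162*7 - 8615) = (0 - 28224)/(1134 - 8615) = -28224/(-7481) = -28224*(-1/7481) = 28224/7481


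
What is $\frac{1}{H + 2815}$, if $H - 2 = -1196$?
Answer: $\frac{1}{1621} \approx 0.0006169$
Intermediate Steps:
$H = -1194$ ($H = 2 - 1196 = -1194$)
$\frac{1}{H + 2815} = \frac{1}{-1194 + 2815} = \frac{1}{1621}$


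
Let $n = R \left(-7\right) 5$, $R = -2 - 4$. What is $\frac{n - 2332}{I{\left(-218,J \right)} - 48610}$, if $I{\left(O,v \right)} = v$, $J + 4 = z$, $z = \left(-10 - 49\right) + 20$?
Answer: $\frac{2122}{48653} \approx 0.043615$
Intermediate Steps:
$R = -6$
$n = 210$ ($n = \left(-6\right) \left(-7\right) 5 = 42 \cdot 5 = 210$)
$z = -39$ ($z = -59 + 20 = -39$)
$J = -43$ ($J = -4 - 39 = -43$)
$\frac{n - 2332}{I{\left(-218,J \right)} - 48610} = \frac{210 - 2332}{-43 - 48610} = - \frac{2122}{-48653} = \left(-2122\right) \left(- \frac{1}{48653}\right) = \frac{2122}{48653}$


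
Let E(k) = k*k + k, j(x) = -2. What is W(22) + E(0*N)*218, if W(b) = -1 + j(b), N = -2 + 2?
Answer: -3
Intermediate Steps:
N = 0
W(b) = -3 (W(b) = -1 - 2 = -3)
E(k) = k + k² (E(k) = k² + k = k + k²)
W(22) + E(0*N)*218 = -3 + ((0*0)*(1 + 0*0))*218 = -3 + (0*(1 + 0))*218 = -3 + (0*1)*218 = -3 + 0*218 = -3 + 0 = -3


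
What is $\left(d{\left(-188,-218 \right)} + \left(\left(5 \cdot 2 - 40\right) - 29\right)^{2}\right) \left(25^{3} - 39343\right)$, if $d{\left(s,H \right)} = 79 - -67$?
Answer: $-86025186$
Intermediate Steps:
$d{\left(s,H \right)} = 146$ ($d{\left(s,H \right)} = 79 + 67 = 146$)
$\left(d{\left(-188,-218 \right)} + \left(\left(5 \cdot 2 - 40\right) - 29\right)^{2}\right) \left(25^{3} - 39343\right) = \left(146 + \left(\left(5 \cdot 2 - 40\right) - 29\right)^{2}\right) \left(25^{3} - 39343\right) = \left(146 + \left(\left(10 - 40\right) - 29\right)^{2}\right) \left(15625 - 39343\right) = \left(146 + \left(-30 - 29\right)^{2}\right) \left(-23718\right) = \left(146 + \left(-59\right)^{2}\right) \left(-23718\right) = \left(146 + 3481\right) \left(-23718\right) = 3627 \left(-23718\right) = -86025186$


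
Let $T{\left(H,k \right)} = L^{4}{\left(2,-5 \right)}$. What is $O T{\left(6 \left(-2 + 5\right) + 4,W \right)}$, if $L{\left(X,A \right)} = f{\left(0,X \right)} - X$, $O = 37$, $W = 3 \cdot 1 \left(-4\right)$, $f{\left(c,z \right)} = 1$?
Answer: $37$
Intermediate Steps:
$W = -12$ ($W = 3 \left(-4\right) = -12$)
$L{\left(X,A \right)} = 1 - X$
$T{\left(H,k \right)} = 1$ ($T{\left(H,k \right)} = \left(1 - 2\right)^{4} = \left(-1\right)^{4} = 1$)
$O T{\left(6 \left(-2 + 5\right) + 4,W \right)} = 37 \cdot 1 = 37$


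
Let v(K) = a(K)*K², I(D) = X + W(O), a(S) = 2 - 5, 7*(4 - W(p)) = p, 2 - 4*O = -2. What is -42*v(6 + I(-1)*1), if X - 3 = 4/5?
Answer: 4112712/175 ≈ 23501.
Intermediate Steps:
O = 1 (O = ½ - ¼*(-2) = ½ + ½ = 1)
X = 19/5 (X = 3 + 4/5 = 3 + 4*(⅕) = 3 + ⅘ = 19/5 ≈ 3.8000)
W(p) = 4 - p/7
a(S) = -3
I(D) = 268/35 (I(D) = 19/5 + (4 - ⅐*1) = 19/5 + (4 - ⅐) = 19/5 + 27/7 = 268/35)
v(K) = -3*K²
-42*v(6 + I(-1)*1) = -(-126)*(6 + (268/35)*1)² = -(-126)*(6 + 268/35)² = -(-126)*(478/35)² = -(-126)*228484/1225 = -42*(-685452/1225) = 4112712/175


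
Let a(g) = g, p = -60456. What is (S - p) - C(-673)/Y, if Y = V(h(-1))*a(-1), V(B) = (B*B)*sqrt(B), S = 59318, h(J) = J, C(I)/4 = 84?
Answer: 119774 - 336*I ≈ 1.1977e+5 - 336.0*I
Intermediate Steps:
C(I) = 336 (C(I) = 4*84 = 336)
V(B) = B**(5/2) (V(B) = B**2*sqrt(B) = B**(5/2))
Y = -I (Y = (-1)**(5/2)*(-1) = I*(-1) = -I ≈ -1.0*I)
(S - p) - C(-673)/Y = (59318 - 1*(-60456)) - 336/((-I)) = (59318 + 60456) - 336*I = 119774 - 336*I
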